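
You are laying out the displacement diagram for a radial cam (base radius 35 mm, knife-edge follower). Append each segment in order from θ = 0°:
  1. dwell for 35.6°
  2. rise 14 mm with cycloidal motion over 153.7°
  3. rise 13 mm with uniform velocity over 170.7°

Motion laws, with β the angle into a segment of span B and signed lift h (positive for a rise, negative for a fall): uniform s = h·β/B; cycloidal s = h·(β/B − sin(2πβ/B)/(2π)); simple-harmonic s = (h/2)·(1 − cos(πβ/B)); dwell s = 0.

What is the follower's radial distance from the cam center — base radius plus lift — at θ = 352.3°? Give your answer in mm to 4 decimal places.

seg 1 [0°–35.6°] dwell: s stays 0.0000
seg 2 [35.6°–189.3°] cycloidal, h=14: full span → s += 14 → s = 14.0000
seg 3 [189.3°–360°] uniform, h=13: θ=352.3° here. β=163, B=170.7. 13·163/170.7 = 12.4136 → s = 26.4136
radial distance = base radius + s = 35 + 26.4136 = 61.4136

61.4136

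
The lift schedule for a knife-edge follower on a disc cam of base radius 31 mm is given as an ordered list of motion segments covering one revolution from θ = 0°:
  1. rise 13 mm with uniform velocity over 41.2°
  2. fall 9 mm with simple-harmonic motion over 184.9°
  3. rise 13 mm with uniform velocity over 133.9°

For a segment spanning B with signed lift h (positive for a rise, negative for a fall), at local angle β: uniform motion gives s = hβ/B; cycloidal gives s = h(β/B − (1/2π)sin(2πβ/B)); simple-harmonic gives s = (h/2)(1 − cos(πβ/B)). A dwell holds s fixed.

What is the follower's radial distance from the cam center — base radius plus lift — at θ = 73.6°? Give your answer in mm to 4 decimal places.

seg 1 [0°–41.2°] uniform, h=13: full span → s += 13 → s = 13.0000
seg 2 [41.2°–226.1°] simple-harmonic, h=-9: θ=73.6° here. β=32.4, B=184.9. -9/2·(1 − cos(π·0.1752)) = -0.6648 → s = 12.3352
radial distance = base radius + s = 31 + 12.3352 = 43.3352

43.3352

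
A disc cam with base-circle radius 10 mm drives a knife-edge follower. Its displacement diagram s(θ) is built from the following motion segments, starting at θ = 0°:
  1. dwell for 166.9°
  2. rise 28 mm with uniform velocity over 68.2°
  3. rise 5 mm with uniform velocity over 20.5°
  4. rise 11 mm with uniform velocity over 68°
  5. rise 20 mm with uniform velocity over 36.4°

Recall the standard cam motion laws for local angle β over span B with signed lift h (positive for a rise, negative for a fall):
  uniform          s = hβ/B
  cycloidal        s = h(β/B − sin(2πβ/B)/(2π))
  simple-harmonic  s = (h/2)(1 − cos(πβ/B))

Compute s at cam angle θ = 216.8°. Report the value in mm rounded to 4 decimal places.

seg 1 [0°–166.9°] dwell: s stays 0.0000
seg 2 [166.9°–235.1°] uniform, h=28: θ=216.8° here. β=49.9, B=68.2. 28·49.9/68.2 = 20.4868 → s = 20.4868

20.4868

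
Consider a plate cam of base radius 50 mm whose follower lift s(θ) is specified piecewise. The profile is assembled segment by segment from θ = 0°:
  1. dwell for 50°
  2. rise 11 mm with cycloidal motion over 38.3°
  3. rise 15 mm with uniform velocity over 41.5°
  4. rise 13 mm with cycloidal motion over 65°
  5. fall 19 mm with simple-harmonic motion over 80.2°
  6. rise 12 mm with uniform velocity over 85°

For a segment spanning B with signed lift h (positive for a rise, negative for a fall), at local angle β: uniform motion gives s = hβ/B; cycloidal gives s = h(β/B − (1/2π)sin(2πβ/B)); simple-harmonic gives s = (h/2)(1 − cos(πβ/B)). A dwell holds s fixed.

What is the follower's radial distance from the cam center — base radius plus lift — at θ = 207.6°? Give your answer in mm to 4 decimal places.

seg 1 [0°–50°] dwell: s stays 0.0000
seg 2 [50°–88.3°] cycloidal, h=11: full span → s += 11 → s = 11.0000
seg 3 [88.3°–129.8°] uniform, h=15: full span → s += 15 → s = 26.0000
seg 4 [129.8°–194.8°] cycloidal, h=13: full span → s += 13 → s = 39.0000
seg 5 [194.8°–275°] simple-harmonic, h=-19: θ=207.6° here. β=12.8, B=80.2. -19/2·(1 − cos(π·0.1596)) = -1.1694 → s = 37.8306
radial distance = base radius + s = 50 + 37.8306 = 87.8306

87.8306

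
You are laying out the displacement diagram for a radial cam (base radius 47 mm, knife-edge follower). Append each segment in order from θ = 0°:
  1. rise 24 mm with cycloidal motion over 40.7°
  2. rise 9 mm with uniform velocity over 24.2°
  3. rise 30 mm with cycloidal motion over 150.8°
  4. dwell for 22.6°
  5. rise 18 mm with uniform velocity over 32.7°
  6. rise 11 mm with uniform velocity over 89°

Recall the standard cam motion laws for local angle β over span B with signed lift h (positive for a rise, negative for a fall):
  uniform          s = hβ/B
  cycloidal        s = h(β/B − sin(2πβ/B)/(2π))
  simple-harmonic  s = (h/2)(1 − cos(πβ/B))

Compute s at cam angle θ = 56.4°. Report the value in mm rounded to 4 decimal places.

seg 1 [0°–40.7°] cycloidal, h=24: full span → s += 24 → s = 24.0000
seg 2 [40.7°–64.9°] uniform, h=9: θ=56.4° here. β=15.7, B=24.2. 9·15.7/24.2 = 5.8388 → s = 29.8388

29.8388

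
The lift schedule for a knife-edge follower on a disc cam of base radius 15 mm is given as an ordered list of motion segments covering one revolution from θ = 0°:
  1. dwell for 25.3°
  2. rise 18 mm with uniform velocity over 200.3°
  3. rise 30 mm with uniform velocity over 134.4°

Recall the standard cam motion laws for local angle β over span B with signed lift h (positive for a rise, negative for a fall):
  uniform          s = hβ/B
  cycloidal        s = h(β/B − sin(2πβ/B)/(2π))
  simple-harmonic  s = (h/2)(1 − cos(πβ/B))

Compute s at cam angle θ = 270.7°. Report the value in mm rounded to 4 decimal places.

seg 1 [0°–25.3°] dwell: s stays 0.0000
seg 2 [25.3°–225.6°] uniform, h=18: full span → s += 18 → s = 18.0000
seg 3 [225.6°–360°] uniform, h=30: θ=270.7° here. β=45.1, B=134.4. 30·45.1/134.4 = 10.0670 → s = 28.0670

28.0670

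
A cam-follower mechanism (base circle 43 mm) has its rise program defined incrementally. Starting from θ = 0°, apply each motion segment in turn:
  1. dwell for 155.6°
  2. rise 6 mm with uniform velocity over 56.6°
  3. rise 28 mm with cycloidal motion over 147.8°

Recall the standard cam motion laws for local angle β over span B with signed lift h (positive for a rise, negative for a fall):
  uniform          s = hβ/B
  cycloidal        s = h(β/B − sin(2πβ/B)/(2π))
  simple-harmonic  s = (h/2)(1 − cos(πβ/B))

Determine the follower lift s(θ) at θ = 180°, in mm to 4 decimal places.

seg 1 [0°–155.6°] dwell: s stays 0.0000
seg 2 [155.6°–212.2°] uniform, h=6: θ=180° here. β=24.4, B=56.6. 6·24.4/56.6 = 2.5866 → s = 2.5866

2.5866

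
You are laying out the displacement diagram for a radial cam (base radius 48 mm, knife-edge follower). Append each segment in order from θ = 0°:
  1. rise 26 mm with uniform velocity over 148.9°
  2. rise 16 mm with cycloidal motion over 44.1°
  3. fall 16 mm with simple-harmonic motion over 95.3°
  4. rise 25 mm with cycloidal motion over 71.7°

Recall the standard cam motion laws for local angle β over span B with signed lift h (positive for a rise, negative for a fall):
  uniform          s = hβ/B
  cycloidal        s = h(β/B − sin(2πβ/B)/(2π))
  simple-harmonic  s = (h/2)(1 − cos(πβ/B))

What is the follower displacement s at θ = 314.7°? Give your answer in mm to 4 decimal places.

seg 1 [0°–148.9°] uniform, h=26: full span → s += 26 → s = 26.0000
seg 2 [148.9°–193°] cycloidal, h=16: full span → s += 16 → s = 42.0000
seg 3 [193°–288.3°] simple-harmonic, h=-16: full span → s += -16 → s = 26.0000
seg 4 [288.3°–360°] cycloidal, h=25: θ=314.7° here. β=26.4, B=71.7. 25·(0.3682 − sin(2π·0.3682)/(2π)) = 6.2739 → s = 32.2739

32.2739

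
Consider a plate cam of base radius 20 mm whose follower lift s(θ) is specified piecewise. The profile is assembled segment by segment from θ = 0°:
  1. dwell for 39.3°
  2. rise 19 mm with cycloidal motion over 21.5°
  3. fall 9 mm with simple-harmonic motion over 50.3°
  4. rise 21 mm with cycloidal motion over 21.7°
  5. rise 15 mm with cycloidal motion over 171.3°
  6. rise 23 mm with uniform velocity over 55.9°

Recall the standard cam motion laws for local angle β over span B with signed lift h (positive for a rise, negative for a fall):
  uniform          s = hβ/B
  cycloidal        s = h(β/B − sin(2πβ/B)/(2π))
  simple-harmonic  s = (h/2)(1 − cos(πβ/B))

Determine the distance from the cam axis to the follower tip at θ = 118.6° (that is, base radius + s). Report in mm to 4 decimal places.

seg 1 [0°–39.3°] dwell: s stays 0.0000
seg 2 [39.3°–60.8°] cycloidal, h=19: full span → s += 19 → s = 19.0000
seg 3 [60.8°–111.1°] simple-harmonic, h=-9: full span → s += -9 → s = 10.0000
seg 4 [111.1°–132.8°] cycloidal, h=21: θ=118.6° here. β=7.5, B=21.7. 21·(0.3456 − sin(2π·0.3456)/(2π)) = 4.5011 → s = 14.5011
radial distance = base radius + s = 20 + 14.5011 = 34.5011

34.5011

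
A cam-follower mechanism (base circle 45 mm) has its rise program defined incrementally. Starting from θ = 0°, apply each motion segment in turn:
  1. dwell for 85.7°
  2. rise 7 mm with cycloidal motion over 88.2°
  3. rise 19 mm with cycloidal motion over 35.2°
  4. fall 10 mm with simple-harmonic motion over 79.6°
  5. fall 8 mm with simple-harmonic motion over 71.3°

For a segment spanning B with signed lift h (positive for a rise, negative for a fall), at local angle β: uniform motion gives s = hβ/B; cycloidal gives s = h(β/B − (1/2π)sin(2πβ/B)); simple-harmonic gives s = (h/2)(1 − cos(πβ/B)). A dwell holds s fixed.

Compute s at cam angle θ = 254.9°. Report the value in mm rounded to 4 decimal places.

seg 1 [0°–85.7°] dwell: s stays 0.0000
seg 2 [85.7°–173.9°] cycloidal, h=7: full span → s += 7 → s = 7.0000
seg 3 [173.9°–209.1°] cycloidal, h=19: full span → s += 19 → s = 26.0000
seg 4 [209.1°–288.7°] simple-harmonic, h=-10: θ=254.9° here. β=45.8, B=79.6. -10/2·(1 − cos(π·0.5754)) = -6.1730 → s = 19.8270

19.8270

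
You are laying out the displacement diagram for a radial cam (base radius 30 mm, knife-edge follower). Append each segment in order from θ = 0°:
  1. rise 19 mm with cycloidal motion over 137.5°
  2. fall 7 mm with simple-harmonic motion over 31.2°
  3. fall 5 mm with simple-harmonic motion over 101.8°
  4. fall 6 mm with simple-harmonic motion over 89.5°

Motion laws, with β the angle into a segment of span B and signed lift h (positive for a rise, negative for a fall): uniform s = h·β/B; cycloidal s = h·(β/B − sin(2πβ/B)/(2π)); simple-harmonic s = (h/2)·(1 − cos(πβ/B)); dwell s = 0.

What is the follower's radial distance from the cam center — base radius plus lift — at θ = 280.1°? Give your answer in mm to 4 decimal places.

seg 1 [0°–137.5°] cycloidal, h=19: full span → s += 19 → s = 19.0000
seg 2 [137.5°–168.7°] simple-harmonic, h=-7: full span → s += -7 → s = 12.0000
seg 3 [168.7°–270.5°] simple-harmonic, h=-5: full span → s += -5 → s = 7.0000
seg 4 [270.5°–360°] simple-harmonic, h=-6: θ=280.1° here. β=9.6, B=89.5. -6/2·(1 − cos(π·0.1073)) = -0.1687 → s = 6.8313
radial distance = base radius + s = 30 + 6.8313 = 36.8313

36.8313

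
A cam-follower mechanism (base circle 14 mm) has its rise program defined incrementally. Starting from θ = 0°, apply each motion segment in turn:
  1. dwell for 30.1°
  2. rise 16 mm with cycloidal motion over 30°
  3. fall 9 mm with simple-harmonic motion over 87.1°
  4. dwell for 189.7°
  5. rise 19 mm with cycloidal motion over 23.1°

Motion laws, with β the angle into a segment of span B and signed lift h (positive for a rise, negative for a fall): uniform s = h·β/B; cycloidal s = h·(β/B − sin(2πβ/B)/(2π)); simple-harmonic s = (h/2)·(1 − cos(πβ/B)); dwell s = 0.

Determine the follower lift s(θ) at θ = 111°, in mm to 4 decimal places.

seg 1 [0°–30.1°] dwell: s stays 0.0000
seg 2 [30.1°–60.1°] cycloidal, h=16: full span → s += 16 → s = 16.0000
seg 3 [60.1°–147.2°] simple-harmonic, h=-9: θ=111° here. β=50.9, B=87.1. -9/2·(1 − cos(π·0.5844)) = -5.6791 → s = 10.3209

10.3209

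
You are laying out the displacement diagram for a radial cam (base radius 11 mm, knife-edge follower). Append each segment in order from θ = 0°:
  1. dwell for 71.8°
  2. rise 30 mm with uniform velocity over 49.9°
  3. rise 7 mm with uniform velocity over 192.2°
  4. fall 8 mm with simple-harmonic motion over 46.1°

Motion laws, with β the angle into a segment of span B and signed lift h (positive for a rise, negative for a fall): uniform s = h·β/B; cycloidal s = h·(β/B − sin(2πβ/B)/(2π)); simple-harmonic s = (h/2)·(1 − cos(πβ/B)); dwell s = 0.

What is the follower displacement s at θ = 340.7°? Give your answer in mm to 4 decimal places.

seg 1 [0°–71.8°] dwell: s stays 0.0000
seg 2 [71.8°–121.7°] uniform, h=30: full span → s += 30 → s = 30.0000
seg 3 [121.7°–313.9°] uniform, h=7: full span → s += 7 → s = 37.0000
seg 4 [313.9°–360°] simple-harmonic, h=-8: θ=340.7° here. β=26.8, B=46.1. -8/2·(1 − cos(π·0.5813)) = -5.0111 → s = 31.9889

31.9889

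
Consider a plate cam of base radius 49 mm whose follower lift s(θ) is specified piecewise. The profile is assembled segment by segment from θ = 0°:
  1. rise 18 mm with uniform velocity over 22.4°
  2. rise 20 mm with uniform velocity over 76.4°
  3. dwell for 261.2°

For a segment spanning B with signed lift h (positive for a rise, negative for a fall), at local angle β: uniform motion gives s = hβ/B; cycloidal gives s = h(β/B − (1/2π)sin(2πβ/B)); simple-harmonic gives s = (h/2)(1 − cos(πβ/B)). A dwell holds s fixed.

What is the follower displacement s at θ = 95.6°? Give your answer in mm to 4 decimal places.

seg 1 [0°–22.4°] uniform, h=18: full span → s += 18 → s = 18.0000
seg 2 [22.4°–98.8°] uniform, h=20: θ=95.6° here. β=73.2, B=76.4. 20·73.2/76.4 = 19.1623 → s = 37.1623

37.1623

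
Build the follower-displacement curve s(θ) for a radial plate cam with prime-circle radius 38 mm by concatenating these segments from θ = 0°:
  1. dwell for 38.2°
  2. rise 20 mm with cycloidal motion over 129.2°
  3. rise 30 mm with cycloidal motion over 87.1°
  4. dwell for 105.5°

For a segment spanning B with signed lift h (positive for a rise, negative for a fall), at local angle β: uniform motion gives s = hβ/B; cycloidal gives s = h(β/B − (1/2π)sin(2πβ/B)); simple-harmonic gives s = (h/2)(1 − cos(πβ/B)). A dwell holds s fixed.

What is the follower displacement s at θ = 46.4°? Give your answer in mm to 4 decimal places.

seg 1 [0°–38.2°] dwell: s stays 0.0000
seg 2 [38.2°–167.4°] cycloidal, h=20: θ=46.4° here. β=8.2, B=129.2. 20·(0.0635 − sin(2π·0.0635)/(2π)) = 0.0334 → s = 0.0334

0.0334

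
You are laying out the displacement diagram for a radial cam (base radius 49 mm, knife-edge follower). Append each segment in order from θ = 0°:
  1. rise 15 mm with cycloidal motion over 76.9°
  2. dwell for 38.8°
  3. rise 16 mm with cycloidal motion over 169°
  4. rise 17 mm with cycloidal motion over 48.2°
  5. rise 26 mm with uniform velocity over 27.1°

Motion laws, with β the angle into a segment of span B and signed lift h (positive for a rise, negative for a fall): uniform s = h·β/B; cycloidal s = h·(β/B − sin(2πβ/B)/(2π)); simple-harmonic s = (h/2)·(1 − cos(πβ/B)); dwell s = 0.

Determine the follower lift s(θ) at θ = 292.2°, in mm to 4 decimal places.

seg 1 [0°–76.9°] cycloidal, h=15: full span → s += 15 → s = 15.0000
seg 2 [76.9°–115.7°] dwell: s stays 15.0000
seg 3 [115.7°–284.7°] cycloidal, h=16: full span → s += 16 → s = 31.0000
seg 4 [284.7°–332.9°] cycloidal, h=17: θ=292.2° here. β=7.5, B=48.2. 17·(0.1556 − sin(2π·0.1556)/(2π)) = 0.4017 → s = 31.4017

31.4017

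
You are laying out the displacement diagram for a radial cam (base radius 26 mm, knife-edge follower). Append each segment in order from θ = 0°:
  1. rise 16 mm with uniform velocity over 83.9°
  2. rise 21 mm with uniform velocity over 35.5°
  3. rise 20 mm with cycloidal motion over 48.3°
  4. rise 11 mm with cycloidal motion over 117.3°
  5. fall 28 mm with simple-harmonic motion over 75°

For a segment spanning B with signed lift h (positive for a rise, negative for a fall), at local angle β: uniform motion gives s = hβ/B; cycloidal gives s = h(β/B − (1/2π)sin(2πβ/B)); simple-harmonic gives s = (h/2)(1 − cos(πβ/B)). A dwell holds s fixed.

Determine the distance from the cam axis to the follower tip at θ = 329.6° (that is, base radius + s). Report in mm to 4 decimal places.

seg 1 [0°–83.9°] uniform, h=16: full span → s += 16 → s = 16.0000
seg 2 [83.9°–119.4°] uniform, h=21: full span → s += 21 → s = 37.0000
seg 3 [119.4°–167.7°] cycloidal, h=20: full span → s += 20 → s = 57.0000
seg 4 [167.7°–285°] cycloidal, h=11: full span → s += 11 → s = 68.0000
seg 5 [285°–360°] simple-harmonic, h=-28: θ=329.6° here. β=44.6, B=75. -28/2·(1 − cos(π·0.5947)) = -18.1025 → s = 49.8975
radial distance = base radius + s = 26 + 49.8975 = 75.8975

75.8975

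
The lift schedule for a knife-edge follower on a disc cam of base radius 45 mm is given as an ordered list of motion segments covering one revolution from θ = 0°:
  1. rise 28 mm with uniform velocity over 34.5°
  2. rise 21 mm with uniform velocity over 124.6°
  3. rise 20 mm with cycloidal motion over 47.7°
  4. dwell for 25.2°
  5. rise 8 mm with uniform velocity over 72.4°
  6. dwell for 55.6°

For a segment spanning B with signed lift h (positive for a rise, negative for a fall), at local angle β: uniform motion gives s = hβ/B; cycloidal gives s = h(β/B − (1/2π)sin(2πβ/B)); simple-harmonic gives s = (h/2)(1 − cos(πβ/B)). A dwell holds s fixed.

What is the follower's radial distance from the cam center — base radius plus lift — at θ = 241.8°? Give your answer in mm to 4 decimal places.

seg 1 [0°–34.5°] uniform, h=28: full span → s += 28 → s = 28.0000
seg 2 [34.5°–159.1°] uniform, h=21: full span → s += 21 → s = 49.0000
seg 3 [159.1°–206.8°] cycloidal, h=20: full span → s += 20 → s = 69.0000
seg 4 [206.8°–232°] dwell: s stays 69.0000
seg 5 [232°–304.4°] uniform, h=8: θ=241.8° here. β=9.8, B=72.4. 8·9.8/72.4 = 1.0829 → s = 70.0829
radial distance = base radius + s = 45 + 70.0829 = 115.0829

115.0829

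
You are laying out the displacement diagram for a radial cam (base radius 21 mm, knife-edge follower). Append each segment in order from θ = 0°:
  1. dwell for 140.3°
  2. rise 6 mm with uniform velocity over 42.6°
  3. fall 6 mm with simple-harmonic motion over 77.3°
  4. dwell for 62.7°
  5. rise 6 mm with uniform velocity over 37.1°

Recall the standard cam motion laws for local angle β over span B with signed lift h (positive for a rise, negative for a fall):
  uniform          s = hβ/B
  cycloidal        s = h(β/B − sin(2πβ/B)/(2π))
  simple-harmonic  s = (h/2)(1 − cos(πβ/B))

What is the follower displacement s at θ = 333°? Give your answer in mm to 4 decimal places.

seg 1 [0°–140.3°] dwell: s stays 0.0000
seg 2 [140.3°–182.9°] uniform, h=6: full span → s += 6 → s = 6.0000
seg 3 [182.9°–260.2°] simple-harmonic, h=-6: full span → s += -6 → s = 0.0000
seg 4 [260.2°–322.9°] dwell: s stays 0.0000
seg 5 [322.9°–360°] uniform, h=6: θ=333° here. β=10.1, B=37.1. 6·10.1/37.1 = 1.6334 → s = 1.6334

1.6334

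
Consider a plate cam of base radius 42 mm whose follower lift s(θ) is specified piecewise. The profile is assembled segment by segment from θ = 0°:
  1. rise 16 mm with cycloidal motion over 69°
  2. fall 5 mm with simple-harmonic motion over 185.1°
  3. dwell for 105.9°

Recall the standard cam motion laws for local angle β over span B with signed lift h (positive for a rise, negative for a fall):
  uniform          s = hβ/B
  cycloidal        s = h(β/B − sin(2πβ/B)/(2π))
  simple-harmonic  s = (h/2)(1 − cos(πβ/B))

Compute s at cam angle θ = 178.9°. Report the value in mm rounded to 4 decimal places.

seg 1 [0°–69°] cycloidal, h=16: full span → s += 16 → s = 16.0000
seg 2 [69°–254.1°] simple-harmonic, h=-5: θ=178.9° here. β=109.9, B=185.1. -5/2·(1 − cos(π·0.5937)) = -3.2256 → s = 12.7744

12.7744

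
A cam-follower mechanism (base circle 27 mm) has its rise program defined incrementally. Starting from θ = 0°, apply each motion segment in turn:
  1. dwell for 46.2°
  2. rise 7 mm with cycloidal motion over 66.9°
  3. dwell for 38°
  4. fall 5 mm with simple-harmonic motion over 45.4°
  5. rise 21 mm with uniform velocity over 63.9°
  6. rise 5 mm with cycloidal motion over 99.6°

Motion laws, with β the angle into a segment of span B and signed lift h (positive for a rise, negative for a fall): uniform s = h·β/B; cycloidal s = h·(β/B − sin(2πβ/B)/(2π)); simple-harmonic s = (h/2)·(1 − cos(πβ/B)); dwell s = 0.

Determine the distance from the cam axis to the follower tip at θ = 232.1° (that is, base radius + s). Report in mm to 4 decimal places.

seg 1 [0°–46.2°] dwell: s stays 0.0000
seg 2 [46.2°–113.1°] cycloidal, h=7: full span → s += 7 → s = 7.0000
seg 3 [113.1°–151.1°] dwell: s stays 7.0000
seg 4 [151.1°–196.5°] simple-harmonic, h=-5: full span → s += -5 → s = 2.0000
seg 5 [196.5°–260.4°] uniform, h=21: θ=232.1° here. β=35.6, B=63.9. 21·35.6/63.9 = 11.6995 → s = 13.6995
radial distance = base radius + s = 27 + 13.6995 = 40.6995

40.6995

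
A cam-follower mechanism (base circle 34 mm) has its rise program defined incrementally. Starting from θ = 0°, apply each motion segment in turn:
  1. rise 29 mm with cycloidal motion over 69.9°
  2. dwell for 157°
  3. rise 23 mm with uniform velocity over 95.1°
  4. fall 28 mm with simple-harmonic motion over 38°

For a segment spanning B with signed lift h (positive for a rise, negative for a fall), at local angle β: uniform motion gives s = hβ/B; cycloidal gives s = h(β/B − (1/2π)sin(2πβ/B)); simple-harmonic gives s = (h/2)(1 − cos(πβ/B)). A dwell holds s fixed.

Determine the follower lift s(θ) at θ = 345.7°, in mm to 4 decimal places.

seg 1 [0°–69.9°] cycloidal, h=29: full span → s += 29 → s = 29.0000
seg 2 [69.9°–226.9°] dwell: s stays 29.0000
seg 3 [226.9°–322°] uniform, h=23: full span → s += 23 → s = 52.0000
seg 4 [322°–360°] simple-harmonic, h=-28: θ=345.7° here. β=23.7, B=38. -28/2·(1 − cos(π·0.6237)) = -19.3041 → s = 32.6959

32.6959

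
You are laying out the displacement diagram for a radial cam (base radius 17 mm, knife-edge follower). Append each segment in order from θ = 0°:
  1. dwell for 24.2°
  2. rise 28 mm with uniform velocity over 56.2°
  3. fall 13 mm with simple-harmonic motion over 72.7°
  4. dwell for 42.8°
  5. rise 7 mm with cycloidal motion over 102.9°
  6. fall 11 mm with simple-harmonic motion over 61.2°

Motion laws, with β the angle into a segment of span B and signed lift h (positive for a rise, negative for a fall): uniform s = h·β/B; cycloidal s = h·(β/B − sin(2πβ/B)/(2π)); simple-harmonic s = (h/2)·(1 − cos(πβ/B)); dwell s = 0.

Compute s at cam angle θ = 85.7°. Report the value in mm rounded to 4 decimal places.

seg 1 [0°–24.2°] dwell: s stays 0.0000
seg 2 [24.2°–80.4°] uniform, h=28: full span → s += 28 → s = 28.0000
seg 3 [80.4°–153.1°] simple-harmonic, h=-13: θ=85.7° here. β=5.3, B=72.7. -13/2·(1 − cos(π·0.0729)) = -0.1697 → s = 27.8303

27.8303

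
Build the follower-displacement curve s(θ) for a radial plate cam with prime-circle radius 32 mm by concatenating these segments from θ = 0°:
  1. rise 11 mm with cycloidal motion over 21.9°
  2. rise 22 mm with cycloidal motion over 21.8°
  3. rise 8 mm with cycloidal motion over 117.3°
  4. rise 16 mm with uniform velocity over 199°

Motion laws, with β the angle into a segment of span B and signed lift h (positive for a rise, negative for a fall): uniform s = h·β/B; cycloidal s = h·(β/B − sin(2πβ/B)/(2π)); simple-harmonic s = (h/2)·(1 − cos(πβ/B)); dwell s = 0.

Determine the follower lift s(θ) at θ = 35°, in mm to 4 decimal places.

seg 1 [0°–21.9°] cycloidal, h=11: full span → s += 11 → s = 11.0000
seg 2 [21.9°–43.7°] cycloidal, h=22: θ=35° here. β=13.1, B=21.8. 22·(0.6009 − sin(2π·0.6009)/(2π)) = 15.2946 → s = 26.2946

26.2946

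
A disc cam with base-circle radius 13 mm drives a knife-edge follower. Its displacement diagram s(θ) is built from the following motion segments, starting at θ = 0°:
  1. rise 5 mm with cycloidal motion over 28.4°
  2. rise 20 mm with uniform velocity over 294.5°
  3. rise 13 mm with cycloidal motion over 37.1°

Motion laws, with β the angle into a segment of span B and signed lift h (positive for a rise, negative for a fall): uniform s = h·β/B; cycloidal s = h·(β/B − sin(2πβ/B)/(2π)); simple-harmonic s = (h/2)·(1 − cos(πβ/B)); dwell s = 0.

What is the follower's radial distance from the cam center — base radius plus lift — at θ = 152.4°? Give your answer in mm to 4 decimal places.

seg 1 [0°–28.4°] cycloidal, h=5: full span → s += 5 → s = 5.0000
seg 2 [28.4°–322.9°] uniform, h=20: θ=152.4° here. β=124, B=294.5. 20·124/294.5 = 8.4211 → s = 13.4211
radial distance = base radius + s = 13 + 13.4211 = 26.4211

26.4211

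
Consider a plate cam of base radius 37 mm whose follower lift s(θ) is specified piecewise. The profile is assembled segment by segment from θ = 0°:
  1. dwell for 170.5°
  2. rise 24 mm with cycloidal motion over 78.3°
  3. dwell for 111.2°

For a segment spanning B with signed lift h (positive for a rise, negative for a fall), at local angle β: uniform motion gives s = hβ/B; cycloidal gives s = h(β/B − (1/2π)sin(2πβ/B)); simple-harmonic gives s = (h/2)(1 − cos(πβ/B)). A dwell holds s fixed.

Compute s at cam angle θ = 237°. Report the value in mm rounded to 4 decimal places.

seg 1 [0°–170.5°] dwell: s stays 0.0000
seg 2 [170.5°–248.8°] cycloidal, h=24: θ=237° here. β=66.5, B=78.3. 24·(0.8493 − sin(2π·0.8493)/(2π)) = 23.4832 → s = 23.4832

23.4832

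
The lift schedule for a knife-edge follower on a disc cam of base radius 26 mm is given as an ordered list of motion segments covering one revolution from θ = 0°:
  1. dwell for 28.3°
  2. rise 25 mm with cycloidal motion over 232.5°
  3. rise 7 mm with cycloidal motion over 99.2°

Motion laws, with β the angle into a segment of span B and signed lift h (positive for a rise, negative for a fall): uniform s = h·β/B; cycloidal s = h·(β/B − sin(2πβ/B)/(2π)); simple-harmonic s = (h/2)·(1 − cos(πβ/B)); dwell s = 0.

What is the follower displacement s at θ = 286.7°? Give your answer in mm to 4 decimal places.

seg 1 [0°–28.3°] dwell: s stays 0.0000
seg 2 [28.3°–260.8°] cycloidal, h=25: full span → s += 25 → s = 25.0000
seg 3 [260.8°–360°] cycloidal, h=7: θ=286.7° here. β=25.9, B=99.2. 7·(0.2611 − sin(2π·0.2611)/(2π)) = 0.7162 → s = 25.7162

25.7162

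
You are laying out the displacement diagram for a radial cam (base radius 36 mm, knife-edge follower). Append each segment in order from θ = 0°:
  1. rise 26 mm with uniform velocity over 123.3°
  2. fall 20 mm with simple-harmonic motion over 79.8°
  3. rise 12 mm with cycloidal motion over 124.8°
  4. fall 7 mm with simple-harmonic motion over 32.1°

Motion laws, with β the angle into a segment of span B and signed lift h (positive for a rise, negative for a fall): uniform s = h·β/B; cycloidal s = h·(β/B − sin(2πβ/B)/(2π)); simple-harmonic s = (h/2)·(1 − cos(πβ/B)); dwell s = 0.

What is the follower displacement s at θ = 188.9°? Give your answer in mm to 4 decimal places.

seg 1 [0°–123.3°] uniform, h=26: full span → s += 26 → s = 26.0000
seg 2 [123.3°–203.1°] simple-harmonic, h=-20: θ=188.9° here. β=65.6, B=79.8. -20/2·(1 − cos(π·0.8221)) = -18.4777 → s = 7.5223

7.5223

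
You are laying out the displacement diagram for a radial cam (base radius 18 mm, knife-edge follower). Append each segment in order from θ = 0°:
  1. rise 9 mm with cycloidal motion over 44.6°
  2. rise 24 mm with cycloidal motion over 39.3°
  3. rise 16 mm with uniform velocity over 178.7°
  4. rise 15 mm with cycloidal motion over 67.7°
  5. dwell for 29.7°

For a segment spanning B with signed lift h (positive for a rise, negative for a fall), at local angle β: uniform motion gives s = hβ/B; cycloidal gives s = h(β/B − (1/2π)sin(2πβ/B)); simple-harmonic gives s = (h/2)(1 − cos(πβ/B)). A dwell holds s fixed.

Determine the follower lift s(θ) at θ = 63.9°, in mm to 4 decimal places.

seg 1 [0°–44.6°] cycloidal, h=9: full span → s += 9 → s = 9.0000
seg 2 [44.6°–83.9°] cycloidal, h=24: θ=63.9° here. β=19.3, B=39.3. 24·(0.4911 − sin(2π·0.4911)/(2π)) = 11.5726 → s = 20.5726

20.5726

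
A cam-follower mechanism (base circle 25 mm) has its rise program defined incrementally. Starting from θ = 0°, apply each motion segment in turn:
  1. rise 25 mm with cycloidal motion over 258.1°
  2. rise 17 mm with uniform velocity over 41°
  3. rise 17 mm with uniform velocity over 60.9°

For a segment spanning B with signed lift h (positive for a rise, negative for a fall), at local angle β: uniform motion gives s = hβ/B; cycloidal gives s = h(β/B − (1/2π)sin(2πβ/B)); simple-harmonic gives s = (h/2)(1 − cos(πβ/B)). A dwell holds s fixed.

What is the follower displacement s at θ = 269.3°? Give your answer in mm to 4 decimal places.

seg 1 [0°–258.1°] cycloidal, h=25: full span → s += 25 → s = 25.0000
seg 2 [258.1°–299.1°] uniform, h=17: θ=269.3° here. β=11.2, B=41. 17·11.2/41 = 4.6439 → s = 29.6439

29.6439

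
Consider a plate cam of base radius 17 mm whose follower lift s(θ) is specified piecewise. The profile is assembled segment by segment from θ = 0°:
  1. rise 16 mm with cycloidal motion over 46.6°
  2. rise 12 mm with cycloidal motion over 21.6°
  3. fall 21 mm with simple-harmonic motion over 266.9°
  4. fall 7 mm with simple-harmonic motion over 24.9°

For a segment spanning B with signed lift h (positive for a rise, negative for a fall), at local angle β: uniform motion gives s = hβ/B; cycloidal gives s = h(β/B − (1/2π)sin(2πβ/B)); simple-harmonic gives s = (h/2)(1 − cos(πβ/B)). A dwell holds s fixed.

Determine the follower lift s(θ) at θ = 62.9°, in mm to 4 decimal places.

seg 1 [0°–46.6°] cycloidal, h=16: full span → s += 16 → s = 16.0000
seg 2 [46.6°–68.2°] cycloidal, h=12: θ=62.9° here. β=16.3, B=21.6. 12·(0.7546 − sin(2π·0.7546)/(2π)) = 10.9646 → s = 26.9646

26.9646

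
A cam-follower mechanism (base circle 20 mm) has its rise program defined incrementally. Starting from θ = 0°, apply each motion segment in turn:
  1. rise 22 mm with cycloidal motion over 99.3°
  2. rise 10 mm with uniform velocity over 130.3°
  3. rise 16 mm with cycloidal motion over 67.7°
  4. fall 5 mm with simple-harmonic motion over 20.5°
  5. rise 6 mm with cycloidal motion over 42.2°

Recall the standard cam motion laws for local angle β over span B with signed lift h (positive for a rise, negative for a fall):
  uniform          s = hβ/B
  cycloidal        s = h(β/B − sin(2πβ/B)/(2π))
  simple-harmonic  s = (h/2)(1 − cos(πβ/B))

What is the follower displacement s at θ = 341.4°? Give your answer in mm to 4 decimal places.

seg 1 [0°–99.3°] cycloidal, h=22: full span → s += 22 → s = 22.0000
seg 2 [99.3°–229.6°] uniform, h=10: full span → s += 10 → s = 32.0000
seg 3 [229.6°–297.3°] cycloidal, h=16: full span → s += 16 → s = 48.0000
seg 4 [297.3°–317.8°] simple-harmonic, h=-5: full span → s += -5 → s = 43.0000
seg 5 [317.8°–360°] cycloidal, h=6: θ=341.4° here. β=23.6, B=42.2. 6·(0.5592 − sin(2π·0.5592)/(2π)) = 3.7027 → s = 46.7027

46.7027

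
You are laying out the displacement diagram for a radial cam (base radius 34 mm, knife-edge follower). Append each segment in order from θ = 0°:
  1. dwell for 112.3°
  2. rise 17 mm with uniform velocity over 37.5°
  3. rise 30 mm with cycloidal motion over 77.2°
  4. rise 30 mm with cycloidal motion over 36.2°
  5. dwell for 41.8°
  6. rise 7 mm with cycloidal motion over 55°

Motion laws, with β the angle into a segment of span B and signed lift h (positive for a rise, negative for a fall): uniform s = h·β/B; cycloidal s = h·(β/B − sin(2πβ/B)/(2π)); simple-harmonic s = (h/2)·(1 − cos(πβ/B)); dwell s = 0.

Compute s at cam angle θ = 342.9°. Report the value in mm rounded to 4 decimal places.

seg 1 [0°–112.3°] dwell: s stays 0.0000
seg 2 [112.3°–149.8°] uniform, h=17: full span → s += 17 → s = 17.0000
seg 3 [149.8°–227°] cycloidal, h=30: full span → s += 30 → s = 47.0000
seg 4 [227°–263.2°] cycloidal, h=30: full span → s += 30 → s = 77.0000
seg 5 [263.2°–305°] dwell: s stays 77.0000
seg 6 [305°–360°] cycloidal, h=7: θ=342.9° here. β=37.9, B=55. 7·(0.6891 − sin(2π·0.6891)/(2π)) = 5.8571 → s = 82.8571

82.8571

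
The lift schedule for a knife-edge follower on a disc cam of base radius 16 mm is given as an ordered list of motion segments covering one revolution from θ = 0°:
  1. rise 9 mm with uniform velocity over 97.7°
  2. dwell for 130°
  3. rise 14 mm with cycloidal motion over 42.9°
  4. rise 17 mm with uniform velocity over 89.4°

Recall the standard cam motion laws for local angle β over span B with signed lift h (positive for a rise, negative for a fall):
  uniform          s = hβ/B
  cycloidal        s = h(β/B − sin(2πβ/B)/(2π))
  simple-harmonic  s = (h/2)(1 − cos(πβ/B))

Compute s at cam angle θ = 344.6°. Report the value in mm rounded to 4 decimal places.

seg 1 [0°–97.7°] uniform, h=9: full span → s += 9 → s = 9.0000
seg 2 [97.7°–227.7°] dwell: s stays 9.0000
seg 3 [227.7°–270.6°] cycloidal, h=14: full span → s += 14 → s = 23.0000
seg 4 [270.6°–360°] uniform, h=17: θ=344.6° here. β=74, B=89.4. 17·74/89.4 = 14.0716 → s = 37.0716

37.0716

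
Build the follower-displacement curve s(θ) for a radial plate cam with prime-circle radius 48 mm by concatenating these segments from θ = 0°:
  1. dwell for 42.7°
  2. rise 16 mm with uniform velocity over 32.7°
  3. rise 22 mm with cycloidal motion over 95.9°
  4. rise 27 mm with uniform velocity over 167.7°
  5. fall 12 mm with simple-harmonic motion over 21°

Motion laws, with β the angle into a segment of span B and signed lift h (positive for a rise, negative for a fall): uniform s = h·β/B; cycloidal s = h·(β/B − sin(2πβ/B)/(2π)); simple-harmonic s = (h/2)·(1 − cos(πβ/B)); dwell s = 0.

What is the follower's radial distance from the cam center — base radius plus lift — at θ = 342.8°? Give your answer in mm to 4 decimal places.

seg 1 [0°–42.7°] dwell: s stays 0.0000
seg 2 [42.7°–75.4°] uniform, h=16: full span → s += 16 → s = 16.0000
seg 3 [75.4°–171.3°] cycloidal, h=22: full span → s += 22 → s = 38.0000
seg 4 [171.3°–339°] uniform, h=27: full span → s += 27 → s = 65.0000
seg 5 [339°–360°] simple-harmonic, h=-12: θ=342.8° here. β=3.8, B=21. -12/2·(1 − cos(π·0.1810)) = -0.9437 → s = 64.0563
radial distance = base radius + s = 48 + 64.0563 = 112.0563

112.0563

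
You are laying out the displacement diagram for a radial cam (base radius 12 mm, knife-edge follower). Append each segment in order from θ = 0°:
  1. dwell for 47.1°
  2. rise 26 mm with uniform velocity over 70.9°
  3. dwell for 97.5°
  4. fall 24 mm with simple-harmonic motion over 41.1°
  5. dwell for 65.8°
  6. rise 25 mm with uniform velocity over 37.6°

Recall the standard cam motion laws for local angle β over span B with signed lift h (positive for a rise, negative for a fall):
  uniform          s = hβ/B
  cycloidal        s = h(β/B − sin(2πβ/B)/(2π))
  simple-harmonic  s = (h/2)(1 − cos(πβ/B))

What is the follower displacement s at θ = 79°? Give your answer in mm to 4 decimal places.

seg 1 [0°–47.1°] dwell: s stays 0.0000
seg 2 [47.1°–118°] uniform, h=26: θ=79° here. β=31.9, B=70.9. 26·31.9/70.9 = 11.6982 → s = 11.6982

11.6982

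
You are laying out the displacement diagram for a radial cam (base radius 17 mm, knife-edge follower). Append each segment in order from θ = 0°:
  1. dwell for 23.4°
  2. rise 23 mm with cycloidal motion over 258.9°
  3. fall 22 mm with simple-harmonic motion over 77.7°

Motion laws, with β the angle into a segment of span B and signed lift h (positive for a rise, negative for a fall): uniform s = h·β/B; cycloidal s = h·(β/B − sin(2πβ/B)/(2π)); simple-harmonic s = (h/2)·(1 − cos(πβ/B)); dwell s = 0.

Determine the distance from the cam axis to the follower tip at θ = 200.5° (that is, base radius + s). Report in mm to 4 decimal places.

seg 1 [0°–23.4°] dwell: s stays 0.0000
seg 2 [23.4°–282.3°] cycloidal, h=23: θ=200.5° here. β=177.1, B=258.9. 23·(0.6840 − sin(2π·0.6840)/(2π)) = 19.0838 → s = 19.0838
radial distance = base radius + s = 17 + 19.0838 = 36.0838

36.0838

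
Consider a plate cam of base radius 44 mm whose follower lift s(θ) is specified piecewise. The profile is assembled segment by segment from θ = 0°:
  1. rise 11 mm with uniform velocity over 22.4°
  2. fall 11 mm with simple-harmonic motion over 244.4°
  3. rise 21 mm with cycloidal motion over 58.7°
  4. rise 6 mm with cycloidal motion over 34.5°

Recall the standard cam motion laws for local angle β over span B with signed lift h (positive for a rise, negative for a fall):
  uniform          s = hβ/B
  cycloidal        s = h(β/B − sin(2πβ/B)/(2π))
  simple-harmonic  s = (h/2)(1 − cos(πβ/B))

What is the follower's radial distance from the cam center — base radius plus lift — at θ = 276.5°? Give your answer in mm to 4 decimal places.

seg 1 [0°–22.4°] uniform, h=11: full span → s += 11 → s = 11.0000
seg 2 [22.4°–266.8°] simple-harmonic, h=-11: full span → s += -11 → s = 0.0000
seg 3 [266.8°–325.5°] cycloidal, h=21: θ=276.5° here. β=9.7, B=58.7. 21·(0.1652 − sin(2π·0.1652)/(2π)) = 0.5907 → s = 0.5907
radial distance = base radius + s = 44 + 0.5907 = 44.5907

44.5907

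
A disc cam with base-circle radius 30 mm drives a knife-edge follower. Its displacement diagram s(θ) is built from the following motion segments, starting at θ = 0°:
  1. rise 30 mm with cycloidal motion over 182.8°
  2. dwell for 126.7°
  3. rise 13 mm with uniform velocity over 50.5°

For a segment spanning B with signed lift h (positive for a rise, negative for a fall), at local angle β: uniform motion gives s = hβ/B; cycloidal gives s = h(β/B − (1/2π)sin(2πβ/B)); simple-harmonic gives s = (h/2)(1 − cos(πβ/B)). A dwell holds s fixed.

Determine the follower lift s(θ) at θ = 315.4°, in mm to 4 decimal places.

seg 1 [0°–182.8°] cycloidal, h=30: full span → s += 30 → s = 30.0000
seg 2 [182.8°–309.5°] dwell: s stays 30.0000
seg 3 [309.5°–360°] uniform, h=13: θ=315.4° here. β=5.9, B=50.5. 13·5.9/50.5 = 1.5188 → s = 31.5188

31.5188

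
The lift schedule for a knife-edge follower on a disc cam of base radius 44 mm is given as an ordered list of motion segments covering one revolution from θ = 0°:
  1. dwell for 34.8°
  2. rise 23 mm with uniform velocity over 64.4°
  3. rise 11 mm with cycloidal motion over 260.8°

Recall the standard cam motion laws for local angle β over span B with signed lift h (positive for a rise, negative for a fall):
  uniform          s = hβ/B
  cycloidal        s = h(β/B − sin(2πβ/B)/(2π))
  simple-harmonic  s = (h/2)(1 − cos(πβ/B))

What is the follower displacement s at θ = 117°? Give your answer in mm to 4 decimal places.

seg 1 [0°–34.8°] dwell: s stays 0.0000
seg 2 [34.8°–99.2°] uniform, h=23: full span → s += 23 → s = 23.0000
seg 3 [99.2°–360°] cycloidal, h=11: θ=117° here. β=17.8, B=260.8. 11·(0.0683 − sin(2π·0.0683)/(2π)) = 0.0228 → s = 23.0228

23.0228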